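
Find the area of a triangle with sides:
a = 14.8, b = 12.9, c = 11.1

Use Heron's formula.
s = (14.8 + 12.9 + 11.1)/2 = 38.8/2 = 19.4
s − a = 4.6, s − b = 6.5, s − c = 8.3
s(s−a)(s−b)(s−c) = 19.4·4.6·6.5·8.3 ≈ 4814.5
Area = √4814.5 ≈ 69.3866

Area = 69.39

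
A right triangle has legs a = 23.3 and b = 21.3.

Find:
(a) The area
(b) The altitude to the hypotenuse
(a) The legs are perpendicular, so Area = ½·a·b = ½·23.3·21.3 = ½·496.29 = 248.145
(b) Hypotenuse c = √(a² + b²) = √(542.89 + 453.69) = √996.58 ≈ 31.5687
    Area = ½·c·h_c  ⇒  h_c = 2·Area/c = 496.29/31.5687 ≈ 15.721

Area = 248.145, h_c = 15.72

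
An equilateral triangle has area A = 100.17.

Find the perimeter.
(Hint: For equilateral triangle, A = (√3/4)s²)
A = (√3/4)s²  ⇒  s² = 4A/√3 = 4·100.17/√3 = 400.68/1.73205 ≈ 231.333
s ≈ √231.333 ≈ 15.2096
Perimeter = 3s ≈ 3·15.2096 ≈ 45.6289

Perimeter = 45.63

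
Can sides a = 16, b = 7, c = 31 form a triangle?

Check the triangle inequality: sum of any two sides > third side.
a + b vs c: 16 + 7 = 23 ≤ 31  ✗
a + c vs b: 16 + 31 = 47 > 7  ✓
b + c vs a: 7 + 31 = 38 > 16  ✓

No: 16 + 7 = 23 is not > 31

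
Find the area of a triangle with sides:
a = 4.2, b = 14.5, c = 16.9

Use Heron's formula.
s = (4.2 + 14.5 + 16.9)/2 = 35.6/2 = 17.8
s − a = 13.6, s − b = 3.3, s − c = 0.9
s(s−a)(s−b)(s−c) = 17.8·13.6·3.3·0.9 ≈ 718.978
Area = √718.978 ≈ 26.8138

Area = 26.81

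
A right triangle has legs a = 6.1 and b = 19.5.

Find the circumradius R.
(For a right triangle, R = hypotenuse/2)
Hypotenuse c = √(a² + b²) = √(37.21 + 380.25) = √417.46 ≈ 20.4318
R = c/2 ≈ 20.4318/2 ≈ 10.2159

R = 10.22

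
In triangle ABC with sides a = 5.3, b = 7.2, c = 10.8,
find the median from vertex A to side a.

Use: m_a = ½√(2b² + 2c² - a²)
m_a = ½√(2·7.2² + 2·10.8² − 5.3²) = ½√(2·51.84 + 2·116.64 − 28.09) = ½√(103.68 + 233.28 − 28.09) = ½√308.87
√308.87 ≈ 17.5747, so m_a ≈ 8.78735

m_a = 8.787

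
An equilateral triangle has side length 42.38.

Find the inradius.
r = Area/s with s the semi-perimeter.
Area = (√3/4)·42.38² = (√3/4)·1796.0644 ≈ 0.433013·1796.0644 ≈ 777.719
s = 3·42.38/2 = 63.57
r ≈ 777.719/63.57 ≈ 12.2341
(Equivalently r = side/(2√3) = 42.38/3.4641 ≈ 12.2341.)

r = 12.23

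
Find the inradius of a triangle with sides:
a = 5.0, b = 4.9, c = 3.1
r = Area/s where s is the semi-perimeter.
s = (5.0 + 4.9 + 3.1)/2 = 13/2 = 6.5
Area = √(s(s−a)(s−b)(s−c)) = √(6.5·1.5·1.6·3.4) ≈ √53.04 ≈ 7.28286
r ≈ 7.28286/6.5 ≈ 1.12044

r = 1.12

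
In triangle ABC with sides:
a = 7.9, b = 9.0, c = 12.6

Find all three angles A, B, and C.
Law of cosines for each angle (a² = 62.41, b² = 81, c² = 158.76):
cos(A) = (b² + c² − a²)/(2bc) = (81 + 158.76 − 62.41)/(2·9.0·12.6) = 177.35/226.8 ≈ 0.781966  ⇒  A ≈ 38.559°
cos(B) = (a² + c² − b²)/(2ac) = (62.41 + 158.76 − 81)/(2·7.9·12.6) = 140.17/199.08 ≈ 0.704089  ⇒  B ≈ 45.244°
cos(C) = (a² + b² − c²)/(2ab) = (62.41 + 81 − 158.76)/(2·7.9·9.0) = -15.35/142.2 ≈ -0.107947  ⇒  C ≈ 96.197°
Check: A + B + C ≈ 180°

A = 38.56°, B = 45.24°, C = 96.2°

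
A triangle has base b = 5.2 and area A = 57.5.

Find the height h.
A = ½·b·h  ⇒  h = 2A/b = 2·57.5/5.2 = 115/5.2 ≈ 22.1154

h = 22.12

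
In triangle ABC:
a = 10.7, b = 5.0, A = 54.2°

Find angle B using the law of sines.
a/sin(A) = b/sin(B)  ⇒  sin(B) = b·sin(A)/a = 5.0·sin(54.2°)/10.7
sin(54.2°) ≈ 0.811064
sin(B) ≈ 5.0·0.811064/10.7 ≈ 4.05532/10.7 ≈ 0.379002
B = arcsin(0.379002) ≈ 22.2719°
(Since b ≤ a we need B ≤ A, so the obtuse alternative 180° − 22.2719° ≈ 157.728° is rejected.)

B = 22.27°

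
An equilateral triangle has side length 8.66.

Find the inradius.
r = Area/s with s the semi-perimeter.
Area = (√3/4)·8.66² = (√3/4)·74.9956 ≈ 0.433013·74.9956 ≈ 32.474
s = 3·8.66/2 = 12.99
r ≈ 32.474/12.99 ≈ 2.49993
(Equivalently r = side/(2√3) = 8.66/3.4641 ≈ 2.49993.)

r = 2.5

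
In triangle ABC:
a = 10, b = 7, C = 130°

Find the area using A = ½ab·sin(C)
A = ½·a·b·sin(C) = ½·10·7·sin(130°)
sin(130°) ≈ 0.766044
A ≈ ½·70·0.766044 = 35·0.766044 ≈ 26.8116

Area = 26.81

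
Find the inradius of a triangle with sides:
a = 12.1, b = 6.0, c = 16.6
r = Area/s where s is the semi-perimeter.
s = (12.1 + 6.0 + 16.6)/2 = 34.7/2 = 17.35
Area = √(s(s−a)(s−b)(s−c)) = √(17.35·5.25·11.35·0.75) ≈ √775.382 ≈ 27.8457
r ≈ 27.8457/17.35 ≈ 1.60494

r = 1.605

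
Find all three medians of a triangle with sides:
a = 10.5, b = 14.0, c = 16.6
Median formula: m_a = ½√(2b² + 2c² − a²) (and cyclically). a² = 110.25, b² = 196, c² = 275.56.
m_a = ½√(2·196 + 2·275.56 − 110.25) = ½√832.87 ≈ ½·28.8595 ≈ 14.4297
m_b = ½√(2·110.25 + 2·275.56 − 196) = ½√575.62 ≈ ½·23.9921 ≈ 11.996
m_c = ½√(2·110.25 + 2·196 − 275.56) = ½√336.94 ≈ ½·18.3559 ≈ 9.17796

m_a = 14.43, m_b = 12, m_c = 9.178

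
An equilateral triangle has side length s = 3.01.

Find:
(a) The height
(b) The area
(a) The height splits the triangle into two 30-60-90 halves: h = s·√3/2 = 3.01·1.73205/2 ≈ 5.21347/2 ≈ 2.60674
(b) Area = (√3/4)·s² = (√3/4)·3.01² = (√3/4)·9.0601 ≈ 0.433013·9.0601 ≈ 3.92314

Height = 2.607, Area = 3.923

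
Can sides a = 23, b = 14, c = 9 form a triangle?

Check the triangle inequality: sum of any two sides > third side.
a + b vs c: 23 + 14 = 37 > 9  ✓
a + c vs b: 23 + 9 = 32 > 14  ✓
b + c vs a: 14 + 9 = 23 ≤ 23  ✗

No: 14 + 9 = 23 is not > 23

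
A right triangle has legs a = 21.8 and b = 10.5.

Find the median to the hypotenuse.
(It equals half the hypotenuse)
Hypotenuse c = √(a² + b²) = √(475.24 + 110.25) = √585.49 ≈ 24.1969
Median to hypotenuse = c/2 ≈ 24.1969/2 ≈ 12.0985

Median = 12.1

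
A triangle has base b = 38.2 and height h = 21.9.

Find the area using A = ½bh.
A = ½·b·h = ½·38.2·21.9 = ½·836.58 = 418.29

Area = 418.29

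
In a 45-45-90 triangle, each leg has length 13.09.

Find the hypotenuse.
In a 45-45-90 triangle the sides are in ratio 1 : 1 : √2, so hypotenuse = leg·√2.
Hypotenuse = 13.09·√2 ≈ 13.09·1.41421 ≈ 18.5121

Hypotenuse = 13.09√2 = 18.51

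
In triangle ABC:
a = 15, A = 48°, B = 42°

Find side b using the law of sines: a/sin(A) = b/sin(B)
a/sin(A) = b/sin(B)  ⇒  b = a·sin(B)/sin(A) = 15·sin(42°)/sin(48°)
sin(42°) ≈ 0.669131, sin(48°) ≈ 0.743145
b ≈ 15·0.669131/0.743145 ≈ 10.037/0.743145 ≈ 13.5061

b = 13.51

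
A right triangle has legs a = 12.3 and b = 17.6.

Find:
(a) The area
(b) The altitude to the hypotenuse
(a) The legs are perpendicular, so Area = ½·a·b = ½·12.3·17.6 = ½·216.48 = 108.24
(b) Hypotenuse c = √(a² + b²) = √(151.29 + 309.76) = √461.05 ≈ 21.4721
    Area = ½·c·h_c  ⇒  h_c = 2·Area/c = 216.48/21.4721 ≈ 10.0819

Area = 108.24, h_c = 10.08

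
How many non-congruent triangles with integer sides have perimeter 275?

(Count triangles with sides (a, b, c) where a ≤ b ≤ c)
Let a ≤ b ≤ c with a + b + c = 275. The only binding inequality is a + b > c, i.e. 275 − c > c, so c < 275/2; and c ≥ 275/3 since c is the largest side.
So 92 ≤ c ≤ 137. For each c, b runs from ⌈(275 − c)/2⌉ up to c (then a = 275 − b − c satisfies 1 ≤ a ≤ b automatically), giving c − ⌈(275 − c)/2⌉ + 1 choices.
Summing over c: 1 + 3 + 4 + 6 + … + 67 + 69  (46 terms, c = 92, …, 137) = 1610
Check (closed form: nearest integer to p²/48 for even p, (p+3)²/48 for odd p): (275+3)²/48 = 278²/48 = 77284/48 ≈ 1610.08 → 1610

1610 triangles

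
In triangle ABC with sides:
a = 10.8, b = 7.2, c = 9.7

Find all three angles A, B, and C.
Law of cosines for each angle (a² = 116.64, b² = 51.84, c² = 94.09):
cos(A) = (b² + c² − a²)/(2bc) = (51.84 + 94.09 − 116.64)/(2·7.2·9.7) = 29.29/139.68 ≈ 0.209694  ⇒  A ≈ 77.8956°
cos(B) = (a² + c² − b²)/(2ac) = (116.64 + 94.09 − 51.84)/(2·10.8·9.7) = 158.89/209.52 ≈ 0.758352  ⇒  B ≈ 40.6808°
cos(C) = (a² + b² − c²)/(2ab) = (116.64 + 51.84 − 94.09)/(2·10.8·7.2) = 74.39/155.52 ≈ 0.478331  ⇒  C ≈ 61.4236°
Check: A + B + C ≈ 180°

A = 77.9°, B = 40.68°, C = 61.42°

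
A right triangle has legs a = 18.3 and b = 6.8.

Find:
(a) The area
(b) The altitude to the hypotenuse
(a) The legs are perpendicular, so Area = ½·a·b = ½·18.3·6.8 = ½·124.44 = 62.22
(b) Hypotenuse c = √(a² + b²) = √(334.89 + 46.24) = √381.13 ≈ 19.5226
    Area = ½·c·h_c  ⇒  h_c = 2·Area/c = 124.44/19.5226 ≈ 6.37417

Area = 62.22, h_c = 6.374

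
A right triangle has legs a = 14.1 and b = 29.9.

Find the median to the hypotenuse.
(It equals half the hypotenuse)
Hypotenuse c = √(a² + b²) = √(198.81 + 894.01) = √1092.82 ≈ 33.0578
Median to hypotenuse = c/2 ≈ 33.0578/2 ≈ 16.5289

Median = 16.53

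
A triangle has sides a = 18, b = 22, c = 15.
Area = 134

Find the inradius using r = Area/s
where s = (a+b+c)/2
s = (18 + 22 + 15)/2 = 55/2 = 27.5
r = Area/s = 134/27.5 ≈ 4.87273

r = 4.873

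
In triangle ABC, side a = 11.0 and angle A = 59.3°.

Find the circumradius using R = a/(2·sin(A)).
R = a/(2·sin(A)) = 11.0/(2·sin(59.3°))
sin(59.3°) ≈ 0.859852
R ≈ 11.0/(2·0.859852) = 11.0/1.7197 ≈ 6.39645

R = 6.396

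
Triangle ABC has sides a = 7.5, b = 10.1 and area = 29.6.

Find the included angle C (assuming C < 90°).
Area = ½·a·b·sin(C)  ⇒  sin(C) = 2·Area/(a·b) = 2·29.6/(7.5·10.1) = 59.2/75.75 ≈ 0.781518
C = arcsin(0.781518) ≈ 51.3998° (taking the acute solution since C < 90°)

C = 51.4°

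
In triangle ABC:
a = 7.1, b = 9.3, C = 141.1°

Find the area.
Two sides and the included angle (SAS): A = ½·a·b·sin(C) = ½·7.1·9.3·sin(141.1°)
sin(141.1°) ≈ 0.627963
A ≈ ½·66.03·0.627963 = 33.015·0.627963 ≈ 20.7322

Area = 20.73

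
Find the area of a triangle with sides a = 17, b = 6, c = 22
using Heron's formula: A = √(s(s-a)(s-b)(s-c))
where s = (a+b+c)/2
s = (17 + 6 + 22)/2 = 45/2 = 22.5
s − a = 5.5, s − b = 16.5, s − c = 0.5
s(s−a)(s−b)(s−c) = 22.5·5.5·16.5·0.5 = 1020.9375
Area = √1020.9375 ≈ 31.9521

s = 22.5, Area = 31.95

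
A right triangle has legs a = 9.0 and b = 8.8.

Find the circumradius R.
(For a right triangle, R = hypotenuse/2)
Hypotenuse c = √(a² + b²) = √(81 + 77.44) = √158.44 ≈ 12.5873
R = c/2 ≈ 12.5873/2 ≈ 6.29365

R = 6.294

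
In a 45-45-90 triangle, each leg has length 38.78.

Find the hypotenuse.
In a 45-45-90 triangle the sides are in ratio 1 : 1 : √2, so hypotenuse = leg·√2.
Hypotenuse = 38.78·√2 ≈ 38.78·1.41421 ≈ 54.8432

Hypotenuse = 38.78√2 = 54.84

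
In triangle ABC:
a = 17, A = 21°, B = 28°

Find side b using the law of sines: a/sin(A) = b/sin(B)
a/sin(A) = b/sin(B)  ⇒  b = a·sin(B)/sin(A) = 17·sin(28°)/sin(21°)
sin(28°) ≈ 0.469472, sin(21°) ≈ 0.358368
b ≈ 17·0.469472/0.358368 ≈ 7.98102/0.358368 ≈ 22.2705

b = 22.27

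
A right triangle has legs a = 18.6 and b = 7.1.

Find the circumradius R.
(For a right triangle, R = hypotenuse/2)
Hypotenuse c = √(a² + b²) = √(345.96 + 50.41) = √396.37 ≈ 19.909
R = c/2 ≈ 19.909/2 ≈ 9.95452

R = 9.955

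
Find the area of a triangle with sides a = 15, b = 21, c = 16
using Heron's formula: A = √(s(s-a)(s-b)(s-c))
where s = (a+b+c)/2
s = (15 + 21 + 16)/2 = 52/2 = 26
s − a = 11, s − b = 5, s − c = 10
s(s−a)(s−b)(s−c) = 26·11·5·10 = 14300
Area = √14300 ≈ 119.583

s = 26.0, Area = 119.6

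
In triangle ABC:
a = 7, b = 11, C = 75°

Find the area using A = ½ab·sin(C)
A = ½·a·b·sin(C) = ½·7·11·sin(75°)
sin(75°) ≈ 0.965926
A ≈ ½·77·0.965926 = 38.5·0.965926 ≈ 37.1881

Area = 37.19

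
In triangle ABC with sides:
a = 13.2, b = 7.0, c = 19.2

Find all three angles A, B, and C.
Law of cosines for each angle (a² = 174.24, b² = 49, c² = 368.64):
cos(A) = (b² + c² − a²)/(2bc) = (49 + 368.64 − 174.24)/(2·7.0·19.2) = 243.4/268.8 ≈ 0.905506  ⇒  A ≈ 25.1085°
cos(B) = (a² + c² − b²)/(2ac) = (174.24 + 368.64 − 49)/(2·13.2·19.2) = 493.88/506.88 ≈ 0.974353  ⇒  B ≈ 13.0044°
cos(C) = (a² + b² − c²)/(2ab) = (174.24 + 49 − 368.64)/(2·13.2·7.0) = -145.4/184.8 ≈ -0.786797  ⇒  C ≈ 141.887°
Check: A + B + C ≈ 180°

A = 25.11°, B = 13°, C = 141.9°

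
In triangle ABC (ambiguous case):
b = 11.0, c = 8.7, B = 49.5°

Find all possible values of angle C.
b/sin(B) = c/sin(C)  ⇒  sin(C) = c·sin(B)/b = 8.7·sin(49.5°)/11.0
sin(49.5°) ≈ 0.760406
sin(C) ≈ 8.7·0.760406/11.0 ≈ 6.61553/11.0 ≈ 0.601412
Candidate 1: C₁ = arcsin(0.601412) ≈ 36.9711°  →  A = 180° − 49.5° − 36.9711° ≈ 93.5289° > 0, valid
Candidate 2: C₂ = 180° − C₁ ≈ 143.029°  →  A = 180° − 49.5° − 143.029° ≈ -12.5289° ≤ 0, not a valid triangle

C = 36.97° (one solution)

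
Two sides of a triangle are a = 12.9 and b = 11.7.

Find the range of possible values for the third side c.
Triangle inequality: |a − b| < c < a + b
|a − b| = |12.9 − 11.7| = 1.2
a + b = 12.9 + 11.7 = 24.6

1.2 < c < 24.6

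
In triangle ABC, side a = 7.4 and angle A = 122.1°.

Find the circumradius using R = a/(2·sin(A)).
R = a/(2·sin(A)) = 7.4/(2·sin(122.1°))
sin(122.1°) ≈ 0.847122
R ≈ 7.4/(2·0.847122) = 7.4/1.69424 ≈ 4.36773

R = 4.368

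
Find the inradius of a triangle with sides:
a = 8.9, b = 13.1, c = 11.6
r = Area/s where s is the semi-perimeter.
s = (8.9 + 13.1 + 11.6)/2 = 33.6/2 = 16.8
Area = √(s(s−a)(s−b)(s−c)) = √(16.8·7.9·3.7·5.2) ≈ √2553.53 ≈ 50.5325
r ≈ 50.5325/16.8 ≈ 3.00789

r = 3.008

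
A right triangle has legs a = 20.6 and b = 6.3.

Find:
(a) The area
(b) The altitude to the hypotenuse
(a) The legs are perpendicular, so Area = ½·a·b = ½·20.6·6.3 = ½·129.78 = 64.89
(b) Hypotenuse c = √(a² + b²) = √(424.36 + 39.69) = √464.05 ≈ 21.5418
    Area = ½·c·h_c  ⇒  h_c = 2·Area/c = 129.78/21.5418 ≈ 6.02456

Area = 64.89, h_c = 6.025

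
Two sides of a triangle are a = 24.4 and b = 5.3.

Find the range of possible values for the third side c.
Triangle inequality: |a − b| < c < a + b
|a − b| = |24.4 − 5.3| = 19.1
a + b = 24.4 + 5.3 = 29.7

19.1 < c < 29.7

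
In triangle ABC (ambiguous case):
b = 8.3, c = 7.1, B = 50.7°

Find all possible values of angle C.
b/sin(B) = c/sin(C)  ⇒  sin(C) = c·sin(B)/b = 7.1·sin(50.7°)/8.3
sin(50.7°) ≈ 0.77384
sin(C) ≈ 7.1·0.77384/8.3 ≈ 5.49427/8.3 ≈ 0.66196
Candidate 1: C₁ = arcsin(0.66196) ≈ 41.4495°  →  A = 180° − 50.7° − 41.4495° ≈ 87.8505° > 0, valid
Candidate 2: C₂ = 180° − C₁ ≈ 138.55°  →  A = 180° − 50.7° − 138.55° ≈ -9.2505° ≤ 0, not a valid triangle

C = 41.45° (one solution)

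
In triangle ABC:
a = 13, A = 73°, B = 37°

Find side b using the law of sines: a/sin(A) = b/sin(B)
a/sin(A) = b/sin(B)  ⇒  b = a·sin(B)/sin(A) = 13·sin(37°)/sin(73°)
sin(37°) ≈ 0.601815, sin(73°) ≈ 0.956305
b ≈ 13·0.601815/0.956305 ≈ 7.8236/0.956305 ≈ 8.18107

b = 8.181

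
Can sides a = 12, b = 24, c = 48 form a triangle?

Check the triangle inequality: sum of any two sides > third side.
a + b vs c: 12 + 24 = 36 ≤ 48  ✗
a + c vs b: 12 + 48 = 60 > 24  ✓
b + c vs a: 24 + 48 = 72 > 12  ✓

No: 12 + 24 = 36 is not > 48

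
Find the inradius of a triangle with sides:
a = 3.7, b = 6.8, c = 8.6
r = Area/s where s is the semi-perimeter.
s = (3.7 + 6.8 + 8.6)/2 = 19.1/2 = 9.55
Area = √(s(s−a)(s−b)(s−c)) = √(9.55·5.85·2.75·0.95) ≈ √145.954 ≈ 12.0811
r ≈ 12.0811/9.55 ≈ 1.26504

r = 1.265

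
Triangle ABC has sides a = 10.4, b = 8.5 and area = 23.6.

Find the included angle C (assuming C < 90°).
Area = ½·a·b·sin(C)  ⇒  sin(C) = 2·Area/(a·b) = 2·23.6/(10.4·8.5) = 47.2/88.4 ≈ 0.533937
C = arcsin(0.533937) ≈ 32.2718° (taking the acute solution since C < 90°)

C = 32.27°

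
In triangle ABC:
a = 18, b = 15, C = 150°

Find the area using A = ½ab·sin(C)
A = ½·a·b·sin(C) = ½·18·15·sin(150°)
sin(150°) ≈ 0.5
A ≈ ½·270·0.5 = 135·0.5 ≈ 67.5

Area = 67.5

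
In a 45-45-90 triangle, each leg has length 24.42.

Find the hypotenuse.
In a 45-45-90 triangle the sides are in ratio 1 : 1 : √2, so hypotenuse = leg·√2.
Hypotenuse = 24.42·√2 ≈ 24.42·1.41421 ≈ 34.5351

Hypotenuse = 24.42√2 = 34.54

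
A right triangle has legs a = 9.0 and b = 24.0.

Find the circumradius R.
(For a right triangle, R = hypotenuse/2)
Hypotenuse c = √(a² + b²) = √(81 + 576) = √657 ≈ 25.632
R = c/2 ≈ 25.632/2 ≈ 12.816

R = 12.82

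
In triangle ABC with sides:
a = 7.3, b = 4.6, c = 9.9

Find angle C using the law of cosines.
c² = a² + b² − 2ab·cos(C)  ⇒  cos(C) = (a² + b² − c²)/(2ab)
cos(C) = (7.3² + 4.6² − 9.9²)/(2·7.3·4.6) = (53.29 + 21.16 − 98.01)/67.16 = -23.56/67.16 ≈ -0.350804
C = arccos(-0.350804) ≈ 110.537°

C = 110.5°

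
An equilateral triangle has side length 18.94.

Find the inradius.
r = Area/s with s the semi-perimeter.
Area = (√3/4)·18.94² = (√3/4)·358.7236 ≈ 0.433013·358.7236 ≈ 155.332
s = 3·18.94/2 = 28.41
r ≈ 155.332/28.41 ≈ 5.46751
(Equivalently r = side/(2√3) = 18.94/3.4641 ≈ 5.46751.)

r = 5.468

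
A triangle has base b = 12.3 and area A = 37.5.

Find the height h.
A = ½·b·h  ⇒  h = 2A/b = 2·37.5/12.3 = 75/12.3 ≈ 6.09756

h = 6.098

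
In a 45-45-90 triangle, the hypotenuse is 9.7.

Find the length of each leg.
In a 45-45-90 triangle hypotenuse = leg·√2, so leg = hypotenuse/√2.
Leg = 9.7/√2 ≈ 9.7/1.41421 ≈ 6.85894

Each leg = 6.859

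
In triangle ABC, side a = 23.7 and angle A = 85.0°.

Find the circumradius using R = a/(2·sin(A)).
R = a/(2·sin(A)) = 23.7/(2·sin(85.0°))
sin(85.0°) ≈ 0.996195
R ≈ 23.7/(2·0.996195) = 23.7/1.99239 ≈ 11.8953

R = 11.9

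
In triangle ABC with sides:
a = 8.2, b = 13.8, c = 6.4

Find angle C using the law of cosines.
c² = a² + b² − 2ab·cos(C)  ⇒  cos(C) = (a² + b² − c²)/(2ab)
cos(C) = (8.2² + 13.8² − 6.4²)/(2·8.2·13.8) = (67.24 + 190.44 − 40.96)/226.32 = 216.72/226.32 ≈ 0.957582
C = arccos(0.957582) ≈ 16.7478°

C = 16.75°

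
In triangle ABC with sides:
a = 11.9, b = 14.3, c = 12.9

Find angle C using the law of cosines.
c² = a² + b² − 2ab·cos(C)  ⇒  cos(C) = (a² + b² − c²)/(2ab)
cos(C) = (11.9² + 14.3² − 12.9²)/(2·11.9·14.3) = (141.61 + 204.49 − 166.41)/340.34 = 179.69/340.34 ≈ 0.527972
C = arccos(0.527972) ≈ 58.1315°

C = 58.13°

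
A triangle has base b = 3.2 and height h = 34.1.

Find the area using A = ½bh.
A = ½·b·h = ½·3.2·34.1 = ½·109.12 = 54.56

Area = 54.56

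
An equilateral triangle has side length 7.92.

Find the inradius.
r = Area/s with s the semi-perimeter.
Area = (√3/4)·7.92² = (√3/4)·62.7264 ≈ 0.433013·62.7264 ≈ 27.1613
s = 3·7.92/2 = 11.88
r ≈ 27.1613/11.88 ≈ 2.28631
(Equivalently r = side/(2√3) = 7.92/3.4641 ≈ 2.28631.)

r = 2.286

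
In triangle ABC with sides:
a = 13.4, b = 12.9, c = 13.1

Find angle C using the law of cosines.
c² = a² + b² − 2ab·cos(C)  ⇒  cos(C) = (a² + b² − c²)/(2ab)
cos(C) = (13.4² + 12.9² − 13.1²)/(2·13.4·12.9) = (179.56 + 166.41 − 171.61)/345.72 = 174.36/345.72 ≈ 0.504339
C = arccos(0.504339) ≈ 59.7125°

C = 59.71°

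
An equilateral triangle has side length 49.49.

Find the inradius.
r = Area/s with s the semi-perimeter.
Area = (√3/4)·49.49² = (√3/4)·2449.2601 ≈ 0.433013·2449.2601 ≈ 1060.56
s = 3·49.49/2 = 74.235
r ≈ 1060.56/74.235 ≈ 14.2865
(Equivalently r = side/(2√3) = 49.49/3.4641 ≈ 14.2865.)

r = 14.29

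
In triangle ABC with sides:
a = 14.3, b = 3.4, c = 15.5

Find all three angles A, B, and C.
Law of cosines for each angle (a² = 204.49, b² = 11.56, c² = 240.25):
cos(A) = (b² + c² − a²)/(2bc) = (11.56 + 240.25 − 204.49)/(2·3.4·15.5) = 47.32/105.4 ≈ 0.448956  ⇒  A ≈ 63.3233°
cos(B) = (a² + c² − b²)/(2ac) = (204.49 + 240.25 − 11.56)/(2·14.3·15.5) = 433.18/443.3 ≈ 0.977171  ⇒  B ≈ 12.2662°
cos(C) = (a² + b² − c²)/(2ab) = (204.49 + 11.56 − 240.25)/(2·14.3·3.4) = -24.2/97.24 ≈ -0.248869  ⇒  C ≈ 104.411°
Check: A + B + C ≈ 180°

A = 63.32°, B = 12.27°, C = 104.4°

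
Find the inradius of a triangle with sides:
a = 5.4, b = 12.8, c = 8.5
r = Area/s where s is the semi-perimeter.
s = (5.4 + 12.8 + 8.5)/2 = 26.7/2 = 13.35
Area = √(s(s−a)(s−b)(s−c)) = √(13.35·7.95·0.55·4.85) ≈ √283.108 ≈ 16.8258
r ≈ 16.8258/13.35 ≈ 1.26036

r = 1.26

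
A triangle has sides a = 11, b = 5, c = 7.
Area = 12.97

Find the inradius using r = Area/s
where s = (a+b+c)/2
s = (11 + 5 + 7)/2 = 23/2 = 11.5
r = Area/s = 12.97/11.5 ≈ 1.12783

r = 1.128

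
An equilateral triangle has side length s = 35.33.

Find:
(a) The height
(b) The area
(a) The height splits the triangle into two 30-60-90 halves: h = s·√3/2 = 35.33·1.73205/2 ≈ 61.1934/2 ≈ 30.5967
(b) Area = (√3/4)·s² = (√3/4)·35.33² = (√3/4)·1248.2089 ≈ 0.433013·1248.2089 ≈ 540.49

Height = 30.6, Area = 540.5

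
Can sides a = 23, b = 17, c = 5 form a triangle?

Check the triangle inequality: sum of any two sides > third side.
a + b vs c: 23 + 17 = 40 > 5  ✓
a + c vs b: 23 + 5 = 28 > 17  ✓
b + c vs a: 17 + 5 = 22 ≤ 23  ✗

No: 17 + 5 = 22 is not > 23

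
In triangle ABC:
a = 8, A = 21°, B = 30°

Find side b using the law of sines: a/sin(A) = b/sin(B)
a/sin(A) = b/sin(B)  ⇒  b = a·sin(B)/sin(A) = 8·sin(30°)/sin(21°)
sin(30°) ≈ 0.5, sin(21°) ≈ 0.358368
b ≈ 8·0.5/0.358368 ≈ 4/0.358368 ≈ 11.1617

b = 11.16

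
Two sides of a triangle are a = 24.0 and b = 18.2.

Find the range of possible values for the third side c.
Triangle inequality: |a − b| < c < a + b
|a − b| = |24.0 − 18.2| = 5.8
a + b = 24.0 + 18.2 = 42.2

5.8 < c < 42.2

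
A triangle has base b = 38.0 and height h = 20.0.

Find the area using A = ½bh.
A = ½·b·h = ½·38.0·20.0 = ½·760 = 380

Area = 380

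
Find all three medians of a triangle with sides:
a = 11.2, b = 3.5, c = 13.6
Median formula: m_a = ½√(2b² + 2c² − a²) (and cyclically). a² = 125.44, b² = 12.25, c² = 184.96.
m_a = ½√(2·12.25 + 2·184.96 − 125.44) = ½√268.98 ≈ ½·16.4006 ≈ 8.2003
m_b = ½√(2·125.44 + 2·184.96 − 12.25) = ½√608.55 ≈ ½·24.6688 ≈ 12.3344
m_c = ½√(2·125.44 + 2·12.25 − 184.96) = ½√90.42 ≈ ½·9.50894 ≈ 4.75447

m_a = 8.2, m_b = 12.33, m_c = 4.754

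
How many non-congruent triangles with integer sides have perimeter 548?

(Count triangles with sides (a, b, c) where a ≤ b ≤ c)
Let a ≤ b ≤ c with a + b + c = 548. The only binding inequality is a + b > c, i.e. 548 − c > c, so c < 548/2; and c ≥ 548/3 since c is the largest side.
So 183 ≤ c ≤ 273. For each c, b runs from ⌈(548 − c)/2⌉ up to c (then a = 548 − b − c satisfies 1 ≤ a ≤ b automatically), giving c − ⌈(548 − c)/2⌉ + 1 choices.
Summing over c: 1 + 3 + 4 + 6 + … + 135 + 136  (91 terms, c = 183, …, 273) = 6256
Check (closed form: nearest integer to p²/48 for even p, (p+3)²/48 for odd p): 548²/48 = 300304/48 ≈ 6256.33 → 6256

6256 triangles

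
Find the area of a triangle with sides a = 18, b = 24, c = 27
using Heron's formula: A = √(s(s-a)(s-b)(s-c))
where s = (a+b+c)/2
s = (18 + 24 + 27)/2 = 69/2 = 34.5
s − a = 16.5, s − b = 10.5, s − c = 7.5
s(s−a)(s−b)(s−c) = 34.5·16.5·10.5·7.5 = 44828.4375
Area = √44828.4375 ≈ 211.727

s = 34.5, Area = 211.7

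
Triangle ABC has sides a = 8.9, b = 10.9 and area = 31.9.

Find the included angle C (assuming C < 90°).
Area = ½·a·b·sin(C)  ⇒  sin(C) = 2·Area/(a·b) = 2·31.9/(8.9·10.9) = 63.8/97.01 ≈ 0.657664
C = arcsin(0.657664) ≈ 41.122° (taking the acute solution since C < 90°)

C = 41.12°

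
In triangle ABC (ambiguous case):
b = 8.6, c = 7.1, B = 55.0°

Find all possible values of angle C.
b/sin(B) = c/sin(C)  ⇒  sin(C) = c·sin(B)/b = 7.1·sin(55.0°)/8.6
sin(55.0°) ≈ 0.819152
sin(C) ≈ 7.1·0.819152/8.6 ≈ 5.81598/8.6 ≈ 0.676277
Candidate 1: C₁ = arcsin(0.676277) ≈ 42.5534°  →  A = 180° − 55.0° − 42.5534° ≈ 82.4466° > 0, valid
Candidate 2: C₂ = 180° − C₁ ≈ 137.447°  →  A = 180° − 55.0° − 137.447° ≈ -12.4466° ≤ 0, not a valid triangle

C = 42.55° (one solution)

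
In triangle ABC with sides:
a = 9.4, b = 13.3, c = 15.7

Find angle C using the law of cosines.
c² = a² + b² − 2ab·cos(C)  ⇒  cos(C) = (a² + b² − c²)/(2ab)
cos(C) = (9.4² + 13.3² − 15.7²)/(2·9.4·13.3) = (88.36 + 176.89 − 246.49)/250.04 = 18.76/250.04 ≈ 0.075028
C = arccos(0.075028) ≈ 85.6972°

C = 85.7°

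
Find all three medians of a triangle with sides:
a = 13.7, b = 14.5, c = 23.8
Median formula: m_a = ½√(2b² + 2c² − a²) (and cyclically). a² = 187.69, b² = 210.25, c² = 566.44.
m_a = ½√(2·210.25 + 2·566.44 − 187.69) = ½√1365.69 ≈ ½·36.9552 ≈ 18.4776
m_b = ½√(2·187.69 + 2·566.44 − 210.25) = ½√1298.01 ≈ ½·36.0279 ≈ 18.014
m_c = ½√(2·187.69 + 2·210.25 − 566.44) = ½√229.44 ≈ ½·15.1473 ≈ 7.57364

m_a = 18.48, m_b = 18.01, m_c = 7.574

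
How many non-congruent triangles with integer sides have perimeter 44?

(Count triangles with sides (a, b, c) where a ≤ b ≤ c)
Let a ≤ b ≤ c with a + b + c = 44. The only binding inequality is a + b > c, i.e. 44 − c > c, so c < 44/2; and c ≥ 44/3 since c is the largest side.
So 15 ≤ c ≤ 21. For each c, b runs from ⌈(44 − c)/2⌉ up to c (then a = 44 − b − c satisfies 1 ≤ a ≤ b automatically), giving c − ⌈(44 − c)/2⌉ + 1 choices.
Summing over c: 1 + 3 + 4 + 6 + 7 + 9 + 10 = 40
Check (closed form: nearest integer to p²/48 for even p, (p+3)²/48 for odd p): 44²/48 = 1936/48 ≈ 40.33 → 40

40 triangles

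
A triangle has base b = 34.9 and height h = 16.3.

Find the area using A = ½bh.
A = ½·b·h = ½·34.9·16.3 = ½·568.87 = 284.435

Area = 284.435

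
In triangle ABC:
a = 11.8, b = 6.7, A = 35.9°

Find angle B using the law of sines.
a/sin(A) = b/sin(B)  ⇒  sin(B) = b·sin(A)/a = 6.7·sin(35.9°)/11.8
sin(35.9°) ≈ 0.586372
sin(B) ≈ 6.7·0.586372/11.8 ≈ 3.92869/11.8 ≈ 0.33294
B = arcsin(0.33294) ≈ 19.4473°
(Since b ≤ a we need B ≤ A, so the obtuse alternative 180° − 19.4473° ≈ 160.553° is rejected.)

B = 19.45°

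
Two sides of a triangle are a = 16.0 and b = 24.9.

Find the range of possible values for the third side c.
Triangle inequality: |a − b| < c < a + b
|a − b| = |16.0 − 24.9| = 8.9
a + b = 16.0 + 24.9 = 40.9

8.9 < c < 40.9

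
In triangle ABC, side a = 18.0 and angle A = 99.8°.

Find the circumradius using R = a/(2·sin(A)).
R = a/(2·sin(A)) = 18.0/(2·sin(99.8°))
sin(99.8°) ≈ 0.985408
R ≈ 18.0/(2·0.985408) = 18.0/1.97082 ≈ 9.13327

R = 9.133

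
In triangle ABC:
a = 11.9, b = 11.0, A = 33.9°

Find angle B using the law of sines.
a/sin(A) = b/sin(B)  ⇒  sin(B) = b·sin(A)/a = 11.0·sin(33.9°)/11.9
sin(33.9°) ≈ 0.557745
sin(B) ≈ 11.0·0.557745/11.9 ≈ 6.1352/11.9 ≈ 0.515563
B = arcsin(0.515563) ≈ 31.0351°
(Since b ≤ a we need B ≤ A, so the obtuse alternative 180° − 31.0351° ≈ 148.965° is rejected.)

B = 31.04°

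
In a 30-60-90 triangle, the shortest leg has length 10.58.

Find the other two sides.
In a 30-60-90 triangle the sides are in ratio 1 : √3 : 2 (short leg : long leg : hypotenuse).
Long leg = 10.58·√3 ≈ 10.58·1.73205 ≈ 18.3251
Hypotenuse = 2·10.58 = 21.16

Long leg = 10.58√3 = 18.33, Hypotenuse = 21.16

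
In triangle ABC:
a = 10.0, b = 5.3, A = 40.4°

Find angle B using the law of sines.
a/sin(A) = b/sin(B)  ⇒  sin(B) = b·sin(A)/a = 5.3·sin(40.4°)/10.0
sin(40.4°) ≈ 0.64812
sin(B) ≈ 5.3·0.64812/10.0 ≈ 3.43504/10.0 ≈ 0.343504
B = arcsin(0.343504) ≈ 20.0905°
(Since b ≤ a we need B ≤ A, so the obtuse alternative 180° − 20.0905° ≈ 159.91° is rejected.)

B = 20.09°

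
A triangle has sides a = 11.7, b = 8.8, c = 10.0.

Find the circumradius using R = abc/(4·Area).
First find the area with Heron's formula.
s = (11.7 + 8.8 + 10.0)/2 = 15.25
Area = √(s(s−a)(s−b)(s−c)) = √(15.25·3.55·6.45·5.25) ≈ √1833.23 ≈ 42.8162
abc = 11.7·8.8·10.0 = 1029.6
R = abc/(4·Area) ≈ 1029.6/(4·42.8162) = 1029.6/171.265 ≈ 6.01174

R = 6.012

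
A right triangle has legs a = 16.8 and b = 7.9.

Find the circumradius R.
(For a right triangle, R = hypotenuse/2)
Hypotenuse c = √(a² + b²) = √(282.24 + 62.41) = √344.65 ≈ 18.5648
R = c/2 ≈ 18.5648/2 ≈ 9.28238

R = 9.282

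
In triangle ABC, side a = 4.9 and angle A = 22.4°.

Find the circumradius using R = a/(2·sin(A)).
R = a/(2·sin(A)) = 4.9/(2·sin(22.4°))
sin(22.4°) ≈ 0.38107
R ≈ 4.9/(2·0.38107) = 4.9/0.762141 ≈ 6.42926

R = 6.429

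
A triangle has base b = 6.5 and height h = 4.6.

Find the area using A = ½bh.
A = ½·b·h = ½·6.5·4.6 = ½·29.9 = 14.95

Area = 14.95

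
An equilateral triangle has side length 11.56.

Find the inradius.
r = Area/s with s the semi-perimeter.
Area = (√3/4)·11.56² = (√3/4)·133.6336 ≈ 0.433013·133.6336 ≈ 57.865
s = 3·11.56/2 = 17.34
r ≈ 57.865/17.34 ≈ 3.33708
(Equivalently r = side/(2√3) = 11.56/3.4641 ≈ 3.33708.)

r = 3.337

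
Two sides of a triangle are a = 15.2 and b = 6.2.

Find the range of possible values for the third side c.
Triangle inequality: |a − b| < c < a + b
|a − b| = |15.2 − 6.2| = 9
a + b = 15.2 + 6.2 = 21.4

9 < c < 21.4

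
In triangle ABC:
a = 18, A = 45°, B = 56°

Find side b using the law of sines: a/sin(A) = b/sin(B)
a/sin(A) = b/sin(B)  ⇒  b = a·sin(B)/sin(A) = 18·sin(56°)/sin(45°)
sin(56°) ≈ 0.829038, sin(45°) ≈ 0.707107
b ≈ 18·0.829038/0.707107 ≈ 14.9227/0.707107 ≈ 21.1039

b = 21.1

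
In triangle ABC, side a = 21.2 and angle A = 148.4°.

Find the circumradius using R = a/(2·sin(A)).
R = a/(2·sin(A)) = 21.2/(2·sin(148.4°))
sin(148.4°) ≈ 0.523986
R ≈ 21.2/(2·0.523986) = 21.2/1.04797 ≈ 20.2296

R = 20.23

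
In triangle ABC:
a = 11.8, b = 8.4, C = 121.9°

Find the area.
Two sides and the included angle (SAS): A = ½·a·b·sin(C) = ½·11.8·8.4·sin(121.9°)
sin(121.9°) ≈ 0.848972
A ≈ ½·99.12·0.848972 = 49.56·0.848972 ≈ 42.075

Area = 42.08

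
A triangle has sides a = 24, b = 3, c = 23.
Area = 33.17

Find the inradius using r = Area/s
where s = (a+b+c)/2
s = (24 + 3 + 23)/2 = 50/2 = 25
r = Area/s = 33.17/25 ≈ 1.3268

r = 1.327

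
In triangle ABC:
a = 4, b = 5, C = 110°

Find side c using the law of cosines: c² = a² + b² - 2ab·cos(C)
c² = 4² + 5² − 2·4·5·cos(110°)
cos(110°) ≈ -0.34202
c² ≈ 16 + 25 − 40·(-0.34202) ≈ 41 + 13.6808 ≈ 54.6808
c ≈ √54.6808 ≈ 7.39465

c = 7.395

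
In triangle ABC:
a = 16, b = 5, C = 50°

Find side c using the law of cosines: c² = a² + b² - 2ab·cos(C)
c² = 16² + 5² − 2·16·5·cos(50°)
cos(50°) ≈ 0.642788
c² ≈ 256 + 25 − 160·(0.642788) ≈ 281 − 102.846 ≈ 178.154
c ≈ √178.154 ≈ 13.3474

c = 13.35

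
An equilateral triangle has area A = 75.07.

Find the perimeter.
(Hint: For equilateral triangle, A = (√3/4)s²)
A = (√3/4)s²  ⇒  s² = 4A/√3 = 4·75.07/√3 = 300.28/1.73205 ≈ 173.367
s ≈ √173.367 ≈ 13.1669
Perimeter = 3s ≈ 3·13.1669 ≈ 39.5006

Perimeter = 39.5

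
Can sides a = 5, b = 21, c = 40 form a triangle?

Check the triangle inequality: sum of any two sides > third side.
a + b vs c: 5 + 21 = 26 ≤ 40  ✗
a + c vs b: 5 + 40 = 45 > 21  ✓
b + c vs a: 21 + 40 = 61 > 5  ✓

No: 5 + 21 = 26 is not > 40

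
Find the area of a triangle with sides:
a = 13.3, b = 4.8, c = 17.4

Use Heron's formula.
s = (13.3 + 4.8 + 17.4)/2 = 35.5/2 = 17.75
s − a = 4.45, s − b = 12.95, s − c = 0.35
s(s−a)(s−b)(s−c) = 17.75·4.45·12.95·0.35 ≈ 358.011
Area = √358.011 ≈ 18.9212

Area = 18.92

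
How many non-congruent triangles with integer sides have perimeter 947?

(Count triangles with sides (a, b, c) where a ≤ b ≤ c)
Let a ≤ b ≤ c with a + b + c = 947. The only binding inequality is a + b > c, i.e. 947 − c > c, so c < 947/2; and c ≥ 947/3 since c is the largest side.
So 316 ≤ c ≤ 473. For each c, b runs from ⌈(947 − c)/2⌉ up to c (then a = 947 − b − c satisfies 1 ≤ a ≤ b automatically), giving c − ⌈(947 − c)/2⌉ + 1 choices.
Summing over c: 1 + 3 + 4 + 6 + … + 235 + 237  (158 terms, c = 316, …, 473) = 18802
Check (closed form: nearest integer to p²/48 for even p, (p+3)²/48 for odd p): (947+3)²/48 = 950²/48 = 902500/48 ≈ 18802.08 → 18802

18802 triangles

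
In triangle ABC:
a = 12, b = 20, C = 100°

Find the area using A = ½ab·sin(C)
A = ½·a·b·sin(C) = ½·12·20·sin(100°)
sin(100°) ≈ 0.984808
A ≈ ½·240·0.984808 = 120·0.984808 ≈ 118.177

Area = 118.2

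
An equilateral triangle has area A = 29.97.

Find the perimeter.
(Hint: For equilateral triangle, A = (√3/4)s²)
A = (√3/4)s²  ⇒  s² = 4A/√3 = 4·29.97/√3 = 119.88/1.73205 ≈ 69.2128
s ≈ √69.2128 ≈ 8.31942
Perimeter = 3s ≈ 3·8.31942 ≈ 24.9583

Perimeter = 24.96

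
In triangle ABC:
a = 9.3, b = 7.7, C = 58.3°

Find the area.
Two sides and the included angle (SAS): A = ½·a·b·sin(C) = ½·9.3·7.7·sin(58.3°)
sin(58.3°) ≈ 0.850811
A ≈ ½·71.61·0.850811 = 35.805·0.850811 ≈ 30.4633

Area = 30.46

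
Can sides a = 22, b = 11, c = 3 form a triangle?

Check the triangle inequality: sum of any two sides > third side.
a + b vs c: 22 + 11 = 33 > 3  ✓
a + c vs b: 22 + 3 = 25 > 11  ✓
b + c vs a: 11 + 3 = 14 ≤ 22  ✗

No: 11 + 3 = 14 is not > 22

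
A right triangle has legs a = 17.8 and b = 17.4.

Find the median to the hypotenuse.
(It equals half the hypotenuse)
Hypotenuse c = √(a² + b²) = √(316.84 + 302.76) = √619.6 ≈ 24.8918
Median to hypotenuse = c/2 ≈ 24.8918/2 ≈ 12.4459

Median = 12.45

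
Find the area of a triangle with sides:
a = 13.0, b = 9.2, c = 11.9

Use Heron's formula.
s = (13.0 + 9.2 + 11.9)/2 = 34.1/2 = 17.05
s − a = 4.05, s − b = 7.85, s − c = 5.15
s(s−a)(s−b)(s−c) = 17.05·4.05·7.85·5.15 ≈ 2791.62
Area = √2791.62 ≈ 52.8358

Area = 52.84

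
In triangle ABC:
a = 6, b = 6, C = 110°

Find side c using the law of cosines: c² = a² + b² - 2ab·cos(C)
c² = 6² + 6² − 2·6·6·cos(110°)
cos(110°) ≈ -0.34202
c² ≈ 36 + 36 − 72·(-0.34202) ≈ 72 + 24.6255 ≈ 96.6255
c ≈ √96.6255 ≈ 9.82982

c = 9.83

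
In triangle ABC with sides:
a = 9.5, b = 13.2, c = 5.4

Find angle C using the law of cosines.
c² = a² + b² − 2ab·cos(C)  ⇒  cos(C) = (a² + b² − c²)/(2ab)
cos(C) = (9.5² + 13.2² − 5.4²)/(2·9.5·13.2) = (90.25 + 174.24 − 29.16)/250.8 = 235.33/250.8 ≈ 0.938317
C = arccos(0.938317) ≈ 20.2291°

C = 20.23°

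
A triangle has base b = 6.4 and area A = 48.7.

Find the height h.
A = ½·b·h  ⇒  h = 2A/b = 2·48.7/6.4 = 97.4/6.4 ≈ 15.2188

h = 15.22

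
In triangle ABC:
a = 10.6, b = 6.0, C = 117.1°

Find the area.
Two sides and the included angle (SAS): A = ½·a·b·sin(C) = ½·10.6·6.0·sin(117.1°)
sin(117.1°) ≈ 0.890213
A ≈ ½·63.6·0.890213 = 31.8·0.890213 ≈ 28.3088

Area = 28.31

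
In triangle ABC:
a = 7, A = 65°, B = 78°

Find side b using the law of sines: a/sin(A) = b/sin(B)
a/sin(A) = b/sin(B)  ⇒  b = a·sin(B)/sin(A) = 7·sin(78°)/sin(65°)
sin(78°) ≈ 0.978148, sin(65°) ≈ 0.906308
b ≈ 7·0.978148/0.906308 ≈ 6.84703/0.906308 ≈ 7.55487

b = 7.555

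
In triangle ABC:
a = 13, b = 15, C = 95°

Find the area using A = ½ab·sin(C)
A = ½·a·b·sin(C) = ½·13·15·sin(95°)
sin(95°) ≈ 0.996195
A ≈ ½·195·0.996195 = 97.5·0.996195 ≈ 97.129

Area = 97.13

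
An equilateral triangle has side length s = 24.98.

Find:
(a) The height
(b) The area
(a) The height splits the triangle into two 30-60-90 halves: h = s·√3/2 = 24.98·1.73205/2 ≈ 43.2666/2 ≈ 21.6333
(b) Area = (√3/4)·s² = (√3/4)·24.98² = (√3/4)·624.0004 ≈ 0.433013·624.0004 ≈ 270.2

Height = 21.63, Area = 270.2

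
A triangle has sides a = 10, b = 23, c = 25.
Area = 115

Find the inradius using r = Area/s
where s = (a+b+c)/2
s = (10 + 23 + 25)/2 = 58/2 = 29
r = Area/s = 115/29 ≈ 3.96552

r = 3.966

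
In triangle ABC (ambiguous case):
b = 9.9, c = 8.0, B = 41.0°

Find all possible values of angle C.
b/sin(B) = c/sin(C)  ⇒  sin(C) = c·sin(B)/b = 8.0·sin(41.0°)/9.9
sin(41.0°) ≈ 0.656059
sin(C) ≈ 8.0·0.656059/9.9 ≈ 5.24847/9.9 ≈ 0.530149
Candidate 1: C₁ = arcsin(0.530149) ≈ 32.0155°  →  A = 180° − 41.0° − 32.0155° ≈ 106.984° > 0, valid
Candidate 2: C₂ = 180° − C₁ ≈ 147.984°  →  A = 180° − 41.0° − 147.984° ≈ -8.9845° ≤ 0, not a valid triangle

C = 32.02° (one solution)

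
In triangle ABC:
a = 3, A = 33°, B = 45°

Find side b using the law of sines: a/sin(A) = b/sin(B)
a/sin(A) = b/sin(B)  ⇒  b = a·sin(B)/sin(A) = 3·sin(45°)/sin(33°)
sin(45°) ≈ 0.707107, sin(33°) ≈ 0.544639
b ≈ 3·0.707107/0.544639 ≈ 2.12132/0.544639 ≈ 3.89491

b = 3.895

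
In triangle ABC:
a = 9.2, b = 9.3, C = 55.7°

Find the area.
Two sides and the included angle (SAS): A = ½·a·b·sin(C) = ½·9.2·9.3·sin(55.7°)
sin(55.7°) ≈ 0.826098
A ≈ ½·85.56·0.826098 = 42.78·0.826098 ≈ 35.3405

Area = 35.34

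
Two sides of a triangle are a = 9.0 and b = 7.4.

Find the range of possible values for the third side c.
Triangle inequality: |a − b| < c < a + b
|a − b| = |9.0 − 7.4| = 1.6
a + b = 9.0 + 7.4 = 16.4

1.6 < c < 16.4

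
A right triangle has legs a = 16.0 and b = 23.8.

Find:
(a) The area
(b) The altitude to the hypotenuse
(a) The legs are perpendicular, so Area = ½·a·b = ½·16.0·23.8 = ½·380.8 = 190.4
(b) Hypotenuse c = √(a² + b²) = √(256 + 566.44) = √822.44 ≈ 28.6782
    Area = ½·c·h_c  ⇒  h_c = 2·Area/c = 380.8/28.6782 ≈ 13.2784

Area = 190.4, h_c = 13.28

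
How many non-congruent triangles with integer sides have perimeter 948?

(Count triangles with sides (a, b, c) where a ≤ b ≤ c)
Let a ≤ b ≤ c with a + b + c = 948. The only binding inequality is a + b > c, i.e. 948 − c > c, so c < 948/2; and c ≥ 948/3 since c is the largest side.
So 316 ≤ c ≤ 473. For each c, b runs from ⌈(948 − c)/2⌉ up to c (then a = 948 − b − c satisfies 1 ≤ a ≤ b automatically), giving c − ⌈(948 − c)/2⌉ + 1 choices.
Summing over c: 1 + 2 + 4 + 5 + … + 235 + 236  (158 terms, c = 316, …, 473) = 18723
Check (closed form: nearest integer to p²/48 for even p, (p+3)²/48 for odd p): 948²/48 = 898704/48 ≈ 18723.00 → 18723

18723 triangles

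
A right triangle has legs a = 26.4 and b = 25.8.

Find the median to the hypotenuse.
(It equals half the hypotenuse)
Hypotenuse c = √(a² + b²) = √(696.96 + 665.64) = √1362.6 ≈ 36.9134
Median to hypotenuse = c/2 ≈ 36.9134/2 ≈ 18.4567

Median = 18.46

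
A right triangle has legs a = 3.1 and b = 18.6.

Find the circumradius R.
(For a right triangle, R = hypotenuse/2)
Hypotenuse c = √(a² + b²) = √(9.61 + 345.96) = √355.57 ≈ 18.8566
R = c/2 ≈ 18.8566/2 ≈ 9.42828

R = 9.428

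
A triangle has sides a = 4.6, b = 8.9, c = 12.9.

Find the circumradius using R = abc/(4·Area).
First find the area with Heron's formula.
s = (4.6 + 8.9 + 12.9)/2 = 13.2
Area = √(s(s−a)(s−b)(s−c)) = √(13.2·8.6·4.3·0.3) ≈ √146.441 ≈ 12.1013
abc = 4.6·8.9·12.9 = 528.126
R = abc/(4·Area) ≈ 528.126/(4·12.1013) = 528.126/48.4051 ≈ 10.9105

R = 10.91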